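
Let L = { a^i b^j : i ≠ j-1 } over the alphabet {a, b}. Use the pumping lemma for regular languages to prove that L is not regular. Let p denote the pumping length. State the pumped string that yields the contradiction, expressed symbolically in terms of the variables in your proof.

Toward a contradiction, assume L is regular with pumping length p.
Choose w = a^p b^{p+p!+1}. Since p ≠ (p+p!+1)-1 = p+p!, w ∈ L; and |w| ≥ p.
The pumping lemma gives a decomposition w = xyz where |xy| ≤ p and y is nonempty.
Since the first p symbols of w are all a's and |xy| ≤ p, y lies entirely in the leading a-block: y = a^k for some k with 1 ≤ k ≤ p.
Since 1 ≤ k ≤ p, k divides p!; set t = 1 + p!/k. Then xy^t z has p + (p!/k)·k = p + p! copies of a. Now the a-count is p+p! and (b-count)-1 = (p+p!+1)-1 = p+p!, so i ≠ j-1 fails. So xy^t z = a^{p+p!} b^{p+p!+1} ∉ L.
This contradicts the pumping lemma, so L is not regular.

a^{p+p!} b^{p+p!+1}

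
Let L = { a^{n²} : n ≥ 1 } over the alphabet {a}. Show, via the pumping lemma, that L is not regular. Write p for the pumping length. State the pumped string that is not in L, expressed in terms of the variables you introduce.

Suppose for contradiction that L is regular, and let p be the pumping length.
Take w = a^{p²} ∈ L with |w| = p² ≥ p.
By the pumping lemma, w = xyz with |xy| ≤ p and y is nonempty.
Then y = a^k for some k with 1 ≤ k ≤ p.
Pump with i = 2: xy^2z = a^{p²+k}. Since 1 ≤ k ≤ p, p² < p²+k ≤ p²+p < (p+1)², so p²+k lies strictly between consecutive squares and is not a perfect square. So xy^2z ∉ L.
This contradicts the pumping lemma, so L is not regular.

a^{p²+k}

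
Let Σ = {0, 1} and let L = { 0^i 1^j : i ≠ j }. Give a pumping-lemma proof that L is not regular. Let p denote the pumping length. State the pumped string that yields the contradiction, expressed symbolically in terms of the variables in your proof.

Assume L is regular. Let p be the pumping length given by the pumping lemma.
Choose w = 0^p 1^{p+p!}. Since p ≠ p+p!, w ∈ L; and |w| ≥ p.
By the pumping lemma, w = xyz with |xy| ≤ p and y is nonempty.
Since the first p symbols of w are all 0's and |xy| ≤ p, y lies entirely in the leading 0-block: y = 0^k for some k with 1 ≤ k ≤ p.
Since 1 ≤ k ≤ p, k divides p!; set t = 1 + p!/k. Then xy^t z has p + (p!/k)·k = p + p! copies of 0. Now the 0-count equals the 1-count, so i ≠ j fails. So xy^t z = 0^{p+p!} 1^{p+p!} ∉ L.
Contradiction. Therefore L is not regular.

0^{p+p!} 1^{p+p!}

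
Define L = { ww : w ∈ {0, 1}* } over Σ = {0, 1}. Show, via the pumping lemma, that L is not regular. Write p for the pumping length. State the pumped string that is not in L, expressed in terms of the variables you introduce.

Assume L is regular; let p be its pumping constant.
Take w = 0^p 1^p 0^p 1^p = uu where u = 0^p1^p; then w ∈ L and |w| = 4p ≥ p.
The pumping lemma gives a decomposition w = xyz where |xy| ≤ p and |y| ≥ 1.
The first p characters of w are 0's, so xy (and hence y) consists only of 0's. Write y = 0^k, 1 ≤ k ≤ p.
Pump with i = 2: xy^2z = 0^{p+k} 1^p 0^p 1^p, of length 4p+k. Suppose this equals vv. The string starts with 0 and ends with 1, so v does too; thus the boundary between the two copies of v is a 1→0 transition. There is exactly one such transition, at position 2p+k, so |v| = 2p+k and |vv| = 4p+2k ≠ 4p+k since k ≥ 1. So xy^2z ∉ L.
This is a contradiction; hence L is not regular.

0^{p+k} 1^p 0^p 1^p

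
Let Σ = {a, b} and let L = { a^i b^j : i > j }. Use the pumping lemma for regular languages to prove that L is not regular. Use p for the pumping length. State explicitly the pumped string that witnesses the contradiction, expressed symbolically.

Toward a contradiction, assume L is regular with pumping length p.
Choose w = a^{p+1} b^p ∈ L, with |w| = 2p+1 ≥ p.
Write w = xyz as guaranteed by the lemma, with |xy| ≤ p and |y| ≥ 1.
Because |xy| ≤ p and w begins with p copies of a, we have y = a^k with 1 ≤ k ≤ p.
Consider xy^0z = xz = a^{p+1-k} b^p. Since k ≥ 1, the a-count p+1-k is at most p, so i > j fails; thus xz ∉ L.
This contradicts the pumping lemma, so L is not regular.

a^{p+1-k} b^p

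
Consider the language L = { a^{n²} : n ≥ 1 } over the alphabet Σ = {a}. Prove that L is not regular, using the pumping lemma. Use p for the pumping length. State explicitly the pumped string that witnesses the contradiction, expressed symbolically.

a^{p²+k}

Assume L is regular; let p be its pumping constant.
Take w = a^{p²} ∈ L with |w| = p² ≥ p.
By the pumping lemma, w = xyz with |xy| ≤ p and |y| > 0.
Then y = a^k for some k with 1 ≤ k ≤ p.
Pump with i = 2: xy^2z = a^{p²+k}. Since 1 ≤ k ≤ p, p² < p²+k ≤ p²+p < (p+1)², so p²+k lies strictly between consecutive squares and is not a perfect square. So xy^2z ∉ L.
This contradicts the pumping lemma, so L is not regular.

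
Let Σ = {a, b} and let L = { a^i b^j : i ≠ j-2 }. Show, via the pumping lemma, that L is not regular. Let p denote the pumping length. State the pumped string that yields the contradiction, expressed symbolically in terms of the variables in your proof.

Assume L is regular. Let p be the pumping length given by the pumping lemma.
Choose w = a^p b^{p+p!+2}. Since p ≠ (p+p!+2)-2 = p+p!, w ∈ L; and |w| ≥ p.
Write w = xyz as guaranteed by the lemma, with |xy| ≤ p and |y| > 0.
The first p characters of w are a's, so xy (and hence y) consists only of a's. Write y = a^k, 1 ≤ k ≤ p.
Since 1 ≤ k ≤ p, k divides p!; set t = 1 + p!/k. Then xy^t z has p + (p!/k)·k = p + p! copies of a. Now the a-count is p+p! and (b-count)-2 = (p+p!+2)-2 = p+p!, so i ≠ j-2 fails. So xy^t z = a^{p+p!} b^{p+p!+2} ∉ L.
Contradiction. Therefore L is not regular.

a^{p+p!} b^{p+p!+2}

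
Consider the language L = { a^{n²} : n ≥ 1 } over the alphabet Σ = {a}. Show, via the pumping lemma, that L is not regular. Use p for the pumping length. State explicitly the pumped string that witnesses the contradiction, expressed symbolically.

a^{p²+k}

Assume L is regular. Let p be the pumping length given by the pumping lemma.
Take w = a^{p²} ∈ L with |w| = p² ≥ p.
The pumping lemma gives a decomposition w = xyz where |xy| ≤ p and |y| > 0.
Then y = a^k for some k with 1 ≤ k ≤ p.
Pump with i = 2: xy^2z = a^{p²+k}. Since 1 ≤ k ≤ p, p² < p²+k ≤ p²+p < (p+1)², so p²+k lies strictly between consecutive squares and is not a perfect square. So xy^2z ∉ L.
This is a contradiction; hence L is not regular.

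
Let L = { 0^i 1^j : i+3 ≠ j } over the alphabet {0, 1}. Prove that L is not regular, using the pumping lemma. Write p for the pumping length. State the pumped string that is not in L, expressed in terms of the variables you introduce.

Assume L is regular; let p be its pumping constant.
Choose w = 0^p 1^{p+p!+3}. Since p ≠ (p+p!+3)-3 = p+p!, w ∈ L; and |w| ≥ p.
By the pumping lemma, w = xyz with |xy| ≤ p and y is nonempty.
The first p characters of w are 0's, so xy (and hence y) consists only of 0's. Write y = 0^k, 1 ≤ k ≤ p.
Since 1 ≤ k ≤ p, k divides p!; set t = 1 + p!/k. Then xy^t z has p + (p!/k)·k = p + p! copies of 0. Now the 0-count is p+p! and (1-count)-3 = (p+p!+3)-3 = p+p!, so i+3 ≠ j fails. So xy^t z = 0^{p+p!} 1^{p+p!+3} ∉ L.
This is a contradiction; hence L is not regular.

0^{p+p!} 1^{p+p!+3}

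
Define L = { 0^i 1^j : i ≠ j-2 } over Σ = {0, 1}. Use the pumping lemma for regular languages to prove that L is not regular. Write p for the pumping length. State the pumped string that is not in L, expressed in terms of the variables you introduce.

0^{p+p!} 1^{p+p!+2}

Assume L is regular. Let p be the pumping length given by the pumping lemma.
Choose w = 0^p 1^{p+p!+2}. Since p ≠ (p+p!+2)-2 = p+p!, w ∈ L; and |w| ≥ p.
The pumping lemma gives a decomposition w = xyz where |xy| ≤ p and y is nonempty.
The first p characters of w are 0's, so xy (and hence y) consists only of 0's. Write y = 0^k, 1 ≤ k ≤ p.
Since 1 ≤ k ≤ p, k divides p!; set t = 1 + p!/k. Then xy^t z has p + (p!/k)·k = p + p! copies of 0. Now the 0-count is p+p! and (1-count)-2 = (p+p!+2)-2 = p+p!, so i ≠ j-2 fails. So xy^t z = 0^{p+p!} 1^{p+p!+2} ∉ L.
Contradiction. Therefore L is not regular.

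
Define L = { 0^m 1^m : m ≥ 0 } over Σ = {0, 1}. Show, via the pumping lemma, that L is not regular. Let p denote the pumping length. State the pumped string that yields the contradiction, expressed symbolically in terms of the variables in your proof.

Toward a contradiction, assume L is regular with pumping length p.
Choose w = 0^p 1^p, which is in L with |w| = 2p ≥ p.
Write w = xyz as guaranteed by the lemma, with |xy| ≤ p and y is nonempty.
Because |xy| ≤ p and w begins with p copies of 0, we have y = 0^k with 1 ≤ k ≤ p.
Pump with i = 2: xy^2z = 0^{p+k} 1^p. For this to lie in L we would need p = p+k, which forces k = 0. But k ≥ 1, so xy^2z ∉ L.
Contradiction. Therefore L is not regular.

0^{p+k} 1^p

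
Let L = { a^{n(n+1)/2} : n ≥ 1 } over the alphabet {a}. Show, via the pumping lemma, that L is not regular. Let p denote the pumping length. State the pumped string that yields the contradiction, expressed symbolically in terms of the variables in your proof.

Toward a contradiction, assume L is regular with pumping length p.
Take w = a^{p(p+1)/2} ∈ L with |w| = p(p+1)/2 ≥ p.
The pumping lemma gives a decomposition w = xyz where |xy| ≤ p and |y| > 0.
Then y = a^k for some k with 1 ≤ k ≤ p.
Pump with i = 2: xy^2z = a^{p(p+1)/2+k}. Since 1 ≤ k ≤ p, p(p+1)/2 < p(p+1)/2+k ≤ p(p+1)/2+p < (p+1)(p+2)/2, so p(p+1)/2+k is strictly between consecutive triangular numbers. So xy^2z ∉ L.
This is a contradiction; hence L is not regular.

a^{p(p+1)/2+k}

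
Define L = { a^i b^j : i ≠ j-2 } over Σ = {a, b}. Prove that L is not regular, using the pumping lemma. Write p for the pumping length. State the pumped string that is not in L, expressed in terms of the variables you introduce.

Assume L is regular. Let p be the pumping length given by the pumping lemma.
Choose w = a^p b^{p+p!+2}. Since p ≠ (p+p!+2)-2 = p+p!, w ∈ L; and |w| ≥ p.
The pumping lemma gives a decomposition w = xyz where |xy| ≤ p and y is nonempty.
Since the first p symbols of w are all a's and |xy| ≤ p, y lies entirely in the leading a-block: y = a^k for some k with 1 ≤ k ≤ p.
Since 1 ≤ k ≤ p, k divides p!; set t = 1 + p!/k. Then xy^t z has p + (p!/k)·k = p + p! copies of a. Now the a-count is p+p! and (b-count)-2 = (p+p!+2)-2 = p+p!, so i ≠ j-2 fails. So xy^t z = a^{p+p!} b^{p+p!+2} ∉ L.
This contradicts the pumping lemma, so L is not regular.

a^{p+p!} b^{p+p!+2}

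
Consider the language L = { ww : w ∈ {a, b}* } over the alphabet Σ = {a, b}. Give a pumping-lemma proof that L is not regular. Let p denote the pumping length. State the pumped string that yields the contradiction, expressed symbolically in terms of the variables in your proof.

Suppose for contradiction that L is regular, and let p be the pumping length.
Take w = a^p b^p a^p b^p = uu where u = a^pb^p; then w ∈ L and |w| = 4p ≥ p.
Write w = xyz as guaranteed by the lemma, with |xy| ≤ p and |y| ≥ 1.
Since the first p symbols of w are all a's and |xy| ≤ p, y lies entirely in the leading a-block: y = a^k for some k with 1 ≤ k ≤ p.
Pump with i = 2: xy^2z = a^{p+k} b^p a^p b^p, of length 4p+k. Suppose this equals vv. The string starts with a and ends with b, so v does too; thus the boundary between the two copies of v is a b→a transition. There is exactly one such transition, at position 2p+k, so |v| = 2p+k and |vv| = 4p+2k ≠ 4p+k since k ≥ 1. So xy^2z ∉ L.
This contradicts the pumping lemma, so L is not regular.

a^{p+k} b^p a^p b^p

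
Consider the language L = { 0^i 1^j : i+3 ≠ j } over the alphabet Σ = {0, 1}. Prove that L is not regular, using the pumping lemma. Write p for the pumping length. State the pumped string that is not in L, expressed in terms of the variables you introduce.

Assume L is regular; let p be its pumping constant.
Choose w = 0^p 1^{p+p!+3}. Since p ≠ (p+p!+3)-3 = p+p!, w ∈ L; and |w| ≥ p.
Write w = xyz as guaranteed by the lemma, with |xy| ≤ p and y is nonempty.
Since the first p symbols of w are all 0's and |xy| ≤ p, y lies entirely in the leading 0-block: y = 0^k for some k with 1 ≤ k ≤ p.
Since 1 ≤ k ≤ p, k divides p!; set t = 1 + p!/k. Then xy^t z has p + (p!/k)·k = p + p! copies of 0. Now the 0-count is p+p! and (1-count)-3 = (p+p!+3)-3 = p+p!, so i+3 ≠ j fails. So xy^t z = 0^{p+p!} 1^{p+p!+3} ∉ L.
This contradicts the pumping lemma, so L is not regular.

0^{p+p!} 1^{p+p!+3}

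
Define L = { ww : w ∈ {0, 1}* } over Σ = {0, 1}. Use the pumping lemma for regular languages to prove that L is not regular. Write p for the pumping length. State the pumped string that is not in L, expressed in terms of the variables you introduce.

0^{p+k} 1^p 0^p 1^p

Assume L is regular. Let p be the pumping length given by the pumping lemma.
Take w = 0^p 1^p 0^p 1^p = uu where u = 0^p1^p; then w ∈ L and |w| = 4p ≥ p.
Write w = xyz as guaranteed by the lemma, with |xy| ≤ p and |y| ≥ 1.
The first p characters of w are 0's, so xy (and hence y) consists only of 0's. Write y = 0^k, 1 ≤ k ≤ p.
Pump with i = 2: xy^2z = 0^{p+k} 1^p 0^p 1^p, of length 4p+k. Suppose this equals vv. The string starts with 0 and ends with 1, so v does too; thus the boundary between the two copies of v is a 1→0 transition. There is exactly one such transition, at position 2p+k, so |v| = 2p+k and |vv| = 4p+2k ≠ 4p+k since k ≥ 1. So xy^2z ∉ L.
This contradicts the pumping lemma, so L is not regular.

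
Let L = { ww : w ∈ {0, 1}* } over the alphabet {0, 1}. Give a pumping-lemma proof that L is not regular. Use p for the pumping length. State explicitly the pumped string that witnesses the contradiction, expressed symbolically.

Assume L is regular; let p be its pumping constant.
Take w = 0^p 1^p 0^p 1^p = uu where u = 0^p1^p; then w ∈ L and |w| = 4p ≥ p.
The pumping lemma gives a decomposition w = xyz where |xy| ≤ p and |y| ≥ 1.
The first p characters of w are 0's, so xy (and hence y) consists only of 0's. Write y = 0^k, 1 ≤ k ≤ p.
Pump with i = 2: xy^2z = 0^{p+k} 1^p 0^p 1^p, of length 4p+k. Suppose this equals vv. The string starts with 0 and ends with 1, so v does too; thus the boundary between the two copies of v is a 1→0 transition. There is exactly one such transition, at position 2p+k, so |v| = 2p+k and |vv| = 4p+2k ≠ 4p+k since k ≥ 1. So xy^2z ∉ L.
This contradicts the pumping lemma, so L is not regular.

0^{p+k} 1^p 0^p 1^p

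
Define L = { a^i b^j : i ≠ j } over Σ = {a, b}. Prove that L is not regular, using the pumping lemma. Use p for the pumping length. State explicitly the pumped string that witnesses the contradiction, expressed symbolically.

a^{p+p!} b^{p+p!}

Assume L is regular; let p be its pumping constant.
Choose w = a^p b^{p+p!}. Since p ≠ p+p!, w ∈ L; and |w| ≥ p.
By the pumping lemma, w = xyz with |xy| ≤ p and |y| > 0.
Since the first p symbols of w are all a's and |xy| ≤ p, y lies entirely in the leading a-block: y = a^k for some k with 1 ≤ k ≤ p.
Since 1 ≤ k ≤ p, k divides p!; set t = 1 + p!/k. Then xy^t z has p + (p!/k)·k = p + p! copies of a. Now the a-count equals the b-count, so i ≠ j fails. So xy^t z = a^{p+p!} b^{p+p!} ∉ L.
This is a contradiction; hence L is not regular.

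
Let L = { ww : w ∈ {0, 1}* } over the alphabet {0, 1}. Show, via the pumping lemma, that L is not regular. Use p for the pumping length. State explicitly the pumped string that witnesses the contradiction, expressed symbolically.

Assume L is regular. Let p be the pumping length given by the pumping lemma.
Take w = 0^p 1^p 0^p 1^p = uu where u = 0^p1^p; then w ∈ L and |w| = 4p ≥ p.
Write w = xyz as guaranteed by the lemma, with |xy| ≤ p and |y| > 0.
Since the first p symbols of w are all 0's and |xy| ≤ p, y lies entirely in the leading 0-block: y = 0^k for some k with 1 ≤ k ≤ p.
Pump with i = 2: xy^2z = 0^{p+k} 1^p 0^p 1^p, of length 4p+k. Suppose this equals vv. The string starts with 0 and ends with 1, so v does too; thus the boundary between the two copies of v is a 1→0 transition. There is exactly one such transition, at position 2p+k, so |v| = 2p+k and |vv| = 4p+2k ≠ 4p+k since k ≥ 1. So xy^2z ∉ L.
Contradiction. Therefore L is not regular.

0^{p+k} 1^p 0^p 1^p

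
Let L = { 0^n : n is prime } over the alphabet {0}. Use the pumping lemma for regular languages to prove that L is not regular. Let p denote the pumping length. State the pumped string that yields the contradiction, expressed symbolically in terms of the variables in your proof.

Suppose for contradiction that L is regular, and let p be the pumping length.
Let q be a prime with q ≥ p+2 (infinitely many primes exist), and take w = 0^q ∈ L with |w| = q ≥ p.
By the pumping lemma, w = xyz with |xy| ≤ p and y is nonempty.
Then y = 0^k for some k with 1 ≤ k ≤ p.
Since 1 ≤ k ≤ p, |xz| = q-k. Pump with i = q+1: |xy^{q+1}z| = (q-k)+(q+1)k = q+qk = q(1+k), which is composite (both factors ≥ 2). So xy^{q+1}z = 0^{q(1+k)} ∉ L.
This is a contradiction; hence L is not regular.

0^{q(1+k)}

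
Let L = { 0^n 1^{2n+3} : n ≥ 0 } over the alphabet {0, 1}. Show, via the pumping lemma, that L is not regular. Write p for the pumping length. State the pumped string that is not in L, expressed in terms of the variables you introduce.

0^{p+k} 1^{2p+3}

Assume L is regular; let p be its pumping constant.
Let w = 0^p 1^{2p+3} ∈ L; note |w| = 3p+3 ≥ p.
Write w = xyz as guaranteed by the lemma, with |xy| ≤ p and y is nonempty.
The first p characters of w are 0's, so xy (and hence y) consists only of 0's. Write y = 0^k, 1 ≤ k ≤ p.
Pump with i = 2: xy^2z = 0^{p+k} 1^{2p+3}. For this to lie in L we would need 2p+3 = 2(p+k)+3, which forces k = 0. But k ≥ 1, so xy^2z ∉ L.
This is a contradiction; hence L is not regular.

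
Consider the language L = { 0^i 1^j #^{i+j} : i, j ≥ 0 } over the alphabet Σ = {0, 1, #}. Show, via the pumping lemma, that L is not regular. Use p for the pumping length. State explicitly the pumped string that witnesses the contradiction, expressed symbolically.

0^{p+k} 1^p #^{2p}

Assume L is regular; let p be its pumping constant.
Take w = 0^p 1^p #^{2p} ∈ L (with i=j=p, i+j=2p), |w| = 4p ≥ p.
Write w = xyz as guaranteed by the lemma, with |xy| ≤ p and y is nonempty.
The first p characters of w are 0's, so xy (and hence y) consists only of 0's. Write y = 0^k, 1 ≤ k ≤ p.
Consider xy^2z = 0^{p+k} 1^p #^{2p}. Now the 0- and 1-counts sum to 2p+k, but the #-count is 2p ≠ 2p+k. So xy^2z ∉ L.
This is a contradiction; hence L is not regular.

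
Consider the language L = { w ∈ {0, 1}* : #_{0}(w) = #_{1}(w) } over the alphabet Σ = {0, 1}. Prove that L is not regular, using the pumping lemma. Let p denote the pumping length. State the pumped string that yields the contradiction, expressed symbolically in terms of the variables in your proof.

Suppose for contradiction that L is regular, and let p be the pumping length.
Choose w = 0^p 1^p ∈ L with |w| = 2p ≥ p.
By the pumping lemma, w = xyz with |xy| ≤ p and |y| ≥ 1.
Since the first p symbols of w are all 0's and |xy| ≤ p, y lies entirely in the leading 0-block: y = 0^k for some k with 1 ≤ k ≤ p.
Pump with i = 2: xy^2z = 0^{p+k} 1^p has p+k occurrences of 0 but only p of 1. Since k ≥ 1 the counts differ, so xy^2z ∉ L.
Contradiction. Therefore L is not regular.

0^{p+k} 1^p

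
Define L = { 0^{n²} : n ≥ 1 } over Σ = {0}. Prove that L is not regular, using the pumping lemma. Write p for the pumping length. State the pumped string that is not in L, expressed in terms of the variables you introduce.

Suppose for contradiction that L is regular, and let p be the pumping length.
Take w = 0^{p²} ∈ L with |w| = p² ≥ p.
The pumping lemma gives a decomposition w = xyz where |xy| ≤ p and y is nonempty.
Then y = 0^k for some k with 1 ≤ k ≤ p.
Pump with i = 2: xy^2z = 0^{p²+k}. Since 1 ≤ k ≤ p, p² < p²+k ≤ p²+p < (p+1)², so p²+k lies strictly between consecutive squares and is not a perfect square. So xy^2z ∉ L.
This is a contradiction; hence L is not regular.

0^{p²+k}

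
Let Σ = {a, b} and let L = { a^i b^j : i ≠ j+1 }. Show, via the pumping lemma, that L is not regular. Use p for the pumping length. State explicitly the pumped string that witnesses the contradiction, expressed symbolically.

a^{p+p!} b^{p+p!-1}

Assume L is regular; let p be its pumping constant.
Choose w = a^p b^{p+p!-1}. Since p ≠ (p+p!-1)+1 = p+p!, w ∈ L; and |w| ≥ p.
The pumping lemma gives a decomposition w = xyz where |xy| ≤ p and |y| > 0.
Since the first p symbols of w are all a's and |xy| ≤ p, y lies entirely in the leading a-block: y = a^k for some k with 1 ≤ k ≤ p.
Since 1 ≤ k ≤ p, k divides p!; set t = 1 + p!/k. Then xy^t z has p + (p!/k)·k = p + p! copies of a. Now the a-count is p+p! and (b-count)+1 = (p+p!-1)+1 = p+p!, so i ≠ j+1 fails. So xy^t z = a^{p+p!} b^{p+p!-1} ∉ L.
This is a contradiction; hence L is not regular.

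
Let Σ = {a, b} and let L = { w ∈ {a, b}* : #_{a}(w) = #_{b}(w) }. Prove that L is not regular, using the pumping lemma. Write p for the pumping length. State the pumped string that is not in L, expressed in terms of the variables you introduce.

a^{p+k} b^p

Suppose for contradiction that L is regular, and let p be the pumping length.
Choose w = a^p b^p ∈ L with |w| = 2p ≥ p.
The pumping lemma gives a decomposition w = xyz where |xy| ≤ p and |y| ≥ 1.
Since the first p symbols of w are all a's and |xy| ≤ p, y lies entirely in the leading a-block: y = a^k for some k with 1 ≤ k ≤ p.
Pump with i = 2: xy^2z = a^{p+k} b^p has p+k occurrences of a but only p of b. Since k ≥ 1 the counts differ, so xy^2z ∉ L.
This contradicts the pumping lemma, so L is not regular.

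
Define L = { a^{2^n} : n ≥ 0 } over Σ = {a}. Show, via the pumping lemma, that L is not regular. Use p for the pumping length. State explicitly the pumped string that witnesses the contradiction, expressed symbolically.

a^{2^p+k}

Assume L is regular. Let p be the pumping length given by the pumping lemma.
Take w = a^{2^p} ∈ L with |w| = 2^p ≥ p.
Write w = xyz as guaranteed by the lemma, with |xy| ≤ p and y is nonempty.
Then y = a^k for some k with 1 ≤ k ≤ p.
Pump with i = 2: xy^2z = a^{2^p+k}. Since 1 ≤ k ≤ p < 2^p, we have 2^p < 2^p+k < 2^{p+1}, so 2^p+k is not a power of 2. So xy^2z ∉ L.
This is a contradiction; hence L is not regular.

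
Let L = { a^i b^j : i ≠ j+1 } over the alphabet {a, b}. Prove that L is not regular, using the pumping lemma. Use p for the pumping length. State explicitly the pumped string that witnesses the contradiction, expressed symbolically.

a^{p+p!} b^{p+p!-1}

Suppose for contradiction that L is regular, and let p be the pumping length.
Choose w = a^p b^{p+p!-1}. Since p ≠ (p+p!-1)+1 = p+p!, w ∈ L; and |w| ≥ p.
By the pumping lemma, w = xyz with |xy| ≤ p and y is nonempty.
The first p characters of w are a's, so xy (and hence y) consists only of a's. Write y = a^k, 1 ≤ k ≤ p.
Since 1 ≤ k ≤ p, k divides p!; set t = 1 + p!/k. Then xy^t z has p + (p!/k)·k = p + p! copies of a. Now the a-count is p+p! and (b-count)+1 = (p+p!-1)+1 = p+p!, so i ≠ j+1 fails. So xy^t z = a^{p+p!} b^{p+p!-1} ∉ L.
Contradiction. Therefore L is not regular.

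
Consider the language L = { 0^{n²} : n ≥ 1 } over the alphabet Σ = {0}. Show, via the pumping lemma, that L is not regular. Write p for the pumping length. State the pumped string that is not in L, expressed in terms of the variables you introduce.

Assume L is regular; let p be its pumping constant.
Take w = 0^{p²} ∈ L with |w| = p² ≥ p.
By the pumping lemma, w = xyz with |xy| ≤ p and |y| > 0.
Then y = 0^k for some k with 1 ≤ k ≤ p.
Pump with i = 2: xy^2z = 0^{p²+k}. Since 1 ≤ k ≤ p, p² < p²+k ≤ p²+p < (p+1)², so p²+k lies strictly between consecutive squares and is not a perfect square. So xy^2z ∉ L.
This is a contradiction; hence L is not regular.

0^{p²+k}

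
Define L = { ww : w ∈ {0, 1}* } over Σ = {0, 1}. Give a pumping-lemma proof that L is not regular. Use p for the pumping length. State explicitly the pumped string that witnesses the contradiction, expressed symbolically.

0^{p+k} 1^p 0^p 1^p

Assume L is regular. Let p be the pumping length given by the pumping lemma.
Take w = 0^p 1^p 0^p 1^p = uu where u = 0^p1^p; then w ∈ L and |w| = 4p ≥ p.
By the pumping lemma, w = xyz with |xy| ≤ p and |y| ≥ 1.
Since the first p symbols of w are all 0's and |xy| ≤ p, y lies entirely in the leading 0-block: y = 0^k for some k with 1 ≤ k ≤ p.
Pump with i = 2: xy^2z = 0^{p+k} 1^p 0^p 1^p, of length 4p+k. Suppose this equals vv. The string starts with 0 and ends with 1, so v does too; thus the boundary between the two copies of v is a 1→0 transition. There is exactly one such transition, at position 2p+k, so |v| = 2p+k and |vv| = 4p+2k ≠ 4p+k since k ≥ 1. So xy^2z ∉ L.
This contradicts the pumping lemma, so L is not regular.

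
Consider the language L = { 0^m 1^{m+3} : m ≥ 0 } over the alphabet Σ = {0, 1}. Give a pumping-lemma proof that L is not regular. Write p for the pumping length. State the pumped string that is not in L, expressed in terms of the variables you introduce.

0^{p+k} 1^{p+3}

Toward a contradiction, assume L is regular with pumping length p.
Let w = 0^p 1^{p+3} ∈ L; note |w| = 2p+3 ≥ p.
Write w = xyz as guaranteed by the lemma, with |xy| ≤ p and |y| ≥ 1.
Since the first p symbols of w are all 0's and |xy| ≤ p, y lies entirely in the leading 0-block: y = 0^k for some k with 1 ≤ k ≤ p.
Pump with i = 2: xy^2z = 0^{p+k} 1^{p+3}. For this to lie in L we would need p+3 = (p+k)+3, which forces k = 0. But k ≥ 1, so xy^2z ∉ L.
This is a contradiction; hence L is not regular.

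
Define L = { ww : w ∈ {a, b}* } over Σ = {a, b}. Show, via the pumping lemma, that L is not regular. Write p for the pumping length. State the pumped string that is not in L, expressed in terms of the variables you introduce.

Suppose for contradiction that L is regular, and let p be the pumping length.
Take w = a^p b^p a^p b^p = uu where u = a^pb^p; then w ∈ L and |w| = 4p ≥ p.
Write w = xyz as guaranteed by the lemma, with |xy| ≤ p and |y| > 0.
Since the first p symbols of w are all a's and |xy| ≤ p, y lies entirely in the leading a-block: y = a^k for some k with 1 ≤ k ≤ p.
Pump with i = 2: xy^2z = a^{p+k} b^p a^p b^p, of length 4p+k. Suppose this equals vv. The string starts with a and ends with b, so v does too; thus the boundary between the two copies of v is a b→a transition. There is exactly one such transition, at position 2p+k, so |v| = 2p+k and |vv| = 4p+2k ≠ 4p+k since k ≥ 1. So xy^2z ∉ L.
This contradicts the pumping lemma, so L is not regular.

a^{p+k} b^p a^p b^p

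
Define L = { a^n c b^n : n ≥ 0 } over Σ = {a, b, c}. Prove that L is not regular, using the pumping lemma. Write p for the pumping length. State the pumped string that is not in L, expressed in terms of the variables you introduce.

Toward a contradiction, assume L is regular with pumping length p.
Take w = a^p c b^p ∈ L with |w| = 2p+1 ≥ p.
Write w = xyz as guaranteed by the lemma, with |xy| ≤ p and y is nonempty.
The first p characters of w are a's, so xy (and hence y) consists only of a's. Write y = a^k, 1 ≤ k ≤ p.
Pump with i = 2: xy^2z = a^{p+k} c b^p, which would require p+k = p. But k ≥ 1, so xy^2z ∉ L.
This is a contradiction; hence L is not regular.

a^{p+k} c b^p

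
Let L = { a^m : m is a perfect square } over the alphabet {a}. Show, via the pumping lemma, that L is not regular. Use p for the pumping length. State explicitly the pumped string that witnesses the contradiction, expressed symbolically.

a^{p²+k}

Suppose for contradiction that L is regular, and let p be the pumping length.
Take w = a^{p²} ∈ L with |w| = p² ≥ p.
By the pumping lemma, w = xyz with |xy| ≤ p and y is nonempty.
Then y = a^k for some k with 1 ≤ k ≤ p.
Pump with i = 2: xy^2z = a^{p²+k}. Since 1 ≤ k ≤ p, p² < p²+k ≤ p²+p < (p+1)², so p²+k lies strictly between consecutive squares and is not a perfect square. So xy^2z ∉ L.
Contradiction. Therefore L is not regular.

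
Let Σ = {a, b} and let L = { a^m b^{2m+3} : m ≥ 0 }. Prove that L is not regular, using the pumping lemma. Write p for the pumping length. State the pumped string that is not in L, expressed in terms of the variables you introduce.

Assume L is regular. Let p be the pumping length given by the pumping lemma.
Choose w = a^p b^{2p+3}, which is in L with |w| = 3p+3 ≥ p.
By the pumping lemma, w = xyz with |xy| ≤ p and y is nonempty.
The first p characters of w are a's, so xy (and hence y) consists only of a's. Write y = a^k, 1 ≤ k ≤ p.
Pump with i = 2: xy^2z = a^{p+k} b^{2p+3}. For this to lie in L we would need 2p+3 = 2(p+k)+3, which forces k = 0. But k ≥ 1, so xy^2z ∉ L.
This is a contradiction; hence L is not regular.

a^{p+k} b^{2p+3}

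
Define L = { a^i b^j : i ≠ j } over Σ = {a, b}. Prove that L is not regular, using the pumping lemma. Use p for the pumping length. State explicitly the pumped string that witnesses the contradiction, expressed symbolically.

Suppose for contradiction that L is regular, and let p be the pumping length.
Choose w = a^p b^{p+p!}. Since p ≠ p+p!, w ∈ L; and |w| ≥ p.
By the pumping lemma, w = xyz with |xy| ≤ p and |y| > 0.
Because |xy| ≤ p and w begins with p copies of a, we have y = a^k with 1 ≤ k ≤ p.
Since 1 ≤ k ≤ p, k divides p!; set t = 1 + p!/k. Then xy^t z has p + (p!/k)·k = p + p! copies of a. Now the a-count equals the b-count, so i ≠ j fails. So xy^t z = a^{p+p!} b^{p+p!} ∉ L.
Contradiction. Therefore L is not regular.

a^{p+p!} b^{p+p!}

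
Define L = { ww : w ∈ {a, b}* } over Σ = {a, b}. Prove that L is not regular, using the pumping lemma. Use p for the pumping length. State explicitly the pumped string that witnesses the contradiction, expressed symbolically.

Assume L is regular; let p be its pumping constant.
Take w = a^p b^p a^p b^p = uu where u = a^pb^p; then w ∈ L and |w| = 4p ≥ p.
By the pumping lemma, w = xyz with |xy| ≤ p and |y| ≥ 1.
Since the first p symbols of w are all a's and |xy| ≤ p, y lies entirely in the leading a-block: y = a^k for some k with 1 ≤ k ≤ p.
Pump with i = 2: xy^2z = a^{p+k} b^p a^p b^p, of length 4p+k. Suppose this equals vv. The string starts with a and ends with b, so v does too; thus the boundary between the two copies of v is a b→a transition. There is exactly one such transition, at position 2p+k, so |v| = 2p+k and |vv| = 4p+2k ≠ 4p+k since k ≥ 1. So xy^2z ∉ L.
This is a contradiction; hence L is not regular.

a^{p+k} b^p a^p b^p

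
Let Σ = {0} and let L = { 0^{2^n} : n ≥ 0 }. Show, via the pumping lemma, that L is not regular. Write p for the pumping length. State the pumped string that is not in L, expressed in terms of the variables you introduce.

0^{2^p+k}

Toward a contradiction, assume L is regular with pumping length p.
Take w = 0^{2^p} ∈ L with |w| = 2^p ≥ p.
By the pumping lemma, w = xyz with |xy| ≤ p and |y| ≥ 1.
Then y = 0^k for some k with 1 ≤ k ≤ p.
Pump with i = 2: xy^2z = 0^{2^p+k}. Since 1 ≤ k ≤ p < 2^p, we have 2^p < 2^p+k < 2^{p+1}, so 2^p+k is not a power of 2. So xy^2z ∉ L.
This contradicts the pumping lemma, so L is not regular.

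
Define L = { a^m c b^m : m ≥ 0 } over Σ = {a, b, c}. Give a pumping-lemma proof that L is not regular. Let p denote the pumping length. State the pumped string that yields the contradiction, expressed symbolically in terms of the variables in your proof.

Assume L is regular. Let p be the pumping length given by the pumping lemma.
Take w = a^p c b^p ∈ L with |w| = 2p+1 ≥ p.
The pumping lemma gives a decomposition w = xyz where |xy| ≤ p and |y| > 0.
Since the first p symbols of w are all a's and |xy| ≤ p, y lies entirely in the leading a-block: y = a^k for some k with 1 ≤ k ≤ p.
Pump with i = 2: xy^2z = a^{p+k} c b^p, which would require p+k = p. But k ≥ 1, so xy^2z ∉ L.
This contradicts the pumping lemma, so L is not regular.

a^{p+k} c b^p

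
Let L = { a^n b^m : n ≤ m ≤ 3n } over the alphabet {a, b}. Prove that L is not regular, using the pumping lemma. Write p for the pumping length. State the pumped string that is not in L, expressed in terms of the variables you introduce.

Toward a contradiction, assume L is regular with pumping length p.
Take w = a^p b^p ∈ L (since p ≤ p ≤ 3p), with |w| = 2p ≥ p.
The pumping lemma gives a decomposition w = xyz where |xy| ≤ p and y is nonempty.
The first p characters of w are a's, so xy (and hence y) consists only of a's. Write y = a^k, 1 ≤ k ≤ p.
Pump with i = 2: xy^2z = a^{p+k} b^p. Now n = p+k > p = m, so the condition n ≤ m fails. Thus xy^2z ∉ L.
This is a contradiction; hence L is not regular.

a^{p+k} b^p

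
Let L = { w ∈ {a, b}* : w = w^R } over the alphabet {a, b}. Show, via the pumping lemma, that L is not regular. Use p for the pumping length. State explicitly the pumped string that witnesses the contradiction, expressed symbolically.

Assume L is regular; let p be its pumping constant.
Take w = a^p b a^p, a palindrome of length 2p+1 ≥ p.
The pumping lemma gives a decomposition w = xyz where |xy| ≤ p and |y| > 0.
Since the first p symbols of w are all a's and |xy| ≤ p, y lies entirely in the leading a-block: y = a^k for some k with 1 ≤ k ≤ p.
Pump with i = 2: xy^2z = a^{p+k} b a^p. Its reverse is a^p b a^{p+k}, which differs from xy^2z since k ≥ 1. So xy^2z is not a palindrome and xy^2z ∉ L.
This contradicts the pumping lemma, so L is not regular.

a^{p+k} b a^p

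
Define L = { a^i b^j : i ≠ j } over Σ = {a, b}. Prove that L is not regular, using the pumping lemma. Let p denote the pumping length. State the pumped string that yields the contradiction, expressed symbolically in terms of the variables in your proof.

Assume L is regular. Let p be the pumping length given by the pumping lemma.
Choose w = a^p b^{p+p!}. Since p ≠ p+p!, w ∈ L; and |w| ≥ p.
Write w = xyz as guaranteed by the lemma, with |xy| ≤ p and y is nonempty.
The first p characters of w are a's, so xy (and hence y) consists only of a's. Write y = a^k, 1 ≤ k ≤ p.
Since 1 ≤ k ≤ p, k divides p!; set t = 1 + p!/k. Then xy^t z has p + (p!/k)·k = p + p! copies of a. Now the a-count equals the b-count, so i ≠ j fails. So xy^t z = a^{p+p!} b^{p+p!} ∉ L.
This is a contradiction; hence L is not regular.

a^{p+p!} b^{p+p!}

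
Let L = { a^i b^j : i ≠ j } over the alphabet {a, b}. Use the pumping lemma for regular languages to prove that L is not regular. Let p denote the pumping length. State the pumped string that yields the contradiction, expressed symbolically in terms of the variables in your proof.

a^{p+p!} b^{p+p!}

Toward a contradiction, assume L is regular with pumping length p.
Choose w = a^p b^{p+p!}. Since p ≠ p+p!, w ∈ L; and |w| ≥ p.
By the pumping lemma, w = xyz with |xy| ≤ p and |y| ≥ 1.
Because |xy| ≤ p and w begins with p copies of a, we have y = a^k with 1 ≤ k ≤ p.
Since 1 ≤ k ≤ p, k divides p!; set t = 1 + p!/k. Then xy^t z has p + (p!/k)·k = p + p! copies of a. Now the a-count equals the b-count, so i ≠ j fails. So xy^t z = a^{p+p!} b^{p+p!} ∉ L.
Contradiction. Therefore L is not regular.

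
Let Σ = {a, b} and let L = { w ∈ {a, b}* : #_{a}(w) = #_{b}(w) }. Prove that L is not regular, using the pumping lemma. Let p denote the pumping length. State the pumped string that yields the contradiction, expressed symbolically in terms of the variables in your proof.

Suppose for contradiction that L is regular, and let p be the pumping length.
Choose w = a^p b^p ∈ L with |w| = 2p ≥ p.
By the pumping lemma, w = xyz with |xy| ≤ p and |y| ≥ 1.
The first p characters of w are a's, so xy (and hence y) consists only of a's. Write y = a^k, 1 ≤ k ≤ p.
Pump with i = 2: xy^2z = a^{p+k} b^p has p+k occurrences of a but only p of b. Since k ≥ 1 the counts differ, so xy^2z ∉ L.
Contradiction. Therefore L is not regular.

a^{p+k} b^p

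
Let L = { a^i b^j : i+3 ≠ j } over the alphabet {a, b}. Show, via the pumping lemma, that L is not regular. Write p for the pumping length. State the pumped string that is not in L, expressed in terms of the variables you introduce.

a^{p+p!} b^{p+p!+3}

Toward a contradiction, assume L is regular with pumping length p.
Choose w = a^p b^{p+p!+3}. Since p ≠ (p+p!+3)-3 = p+p!, w ∈ L; and |w| ≥ p.
The pumping lemma gives a decomposition w = xyz where |xy| ≤ p and |y| > 0.
Since the first p symbols of w are all a's and |xy| ≤ p, y lies entirely in the leading a-block: y = a^k for some k with 1 ≤ k ≤ p.
Since 1 ≤ k ≤ p, k divides p!; set t = 1 + p!/k. Then xy^t z has p + (p!/k)·k = p + p! copies of a. Now the a-count is p+p! and (b-count)-3 = (p+p!+3)-3 = p+p!, so i+3 ≠ j fails. So xy^t z = a^{p+p!} b^{p+p!+3} ∉ L.
This is a contradiction; hence L is not regular.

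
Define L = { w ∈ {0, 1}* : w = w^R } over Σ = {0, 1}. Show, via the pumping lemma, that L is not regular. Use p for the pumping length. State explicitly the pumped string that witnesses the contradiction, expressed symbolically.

Suppose for contradiction that L is regular, and let p be the pumping length.
Take w = 0^p 1 0^p, a palindrome of length 2p+1 ≥ p.
The pumping lemma gives a decomposition w = xyz where |xy| ≤ p and |y| ≥ 1.
Because |xy| ≤ p and w begins with p copies of 0, we have y = 0^k with 1 ≤ k ≤ p.
Pump with i = 2: xy^2z = 0^{p+k} 1 0^p. Its reverse is 0^p 1 0^{p+k}, which differs from xy^2z since k ≥ 1. So xy^2z is not a palindrome and xy^2z ∉ L.
This is a contradiction; hence L is not regular.

0^{p+k} 1 0^p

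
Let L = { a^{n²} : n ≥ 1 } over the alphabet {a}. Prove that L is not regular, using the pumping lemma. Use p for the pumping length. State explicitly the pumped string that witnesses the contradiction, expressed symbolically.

a^{p²+k}

Assume L is regular. Let p be the pumping length given by the pumping lemma.
Take w = a^{p²} ∈ L with |w| = p² ≥ p.
The pumping lemma gives a decomposition w = xyz where |xy| ≤ p and y is nonempty.
Then y = a^k for some k with 1 ≤ k ≤ p.
Pump with i = 2: xy^2z = a^{p²+k}. Since 1 ≤ k ≤ p, p² < p²+k ≤ p²+p < (p+1)², so p²+k lies strictly between consecutive squares and is not a perfect square. So xy^2z ∉ L.
This contradicts the pumping lemma, so L is not regular.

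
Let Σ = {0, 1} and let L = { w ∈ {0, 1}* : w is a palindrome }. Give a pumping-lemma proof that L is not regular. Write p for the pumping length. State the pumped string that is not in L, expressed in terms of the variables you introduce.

Assume L is regular. Let p be the pumping length given by the pumping lemma.
Take w = 0^p 1 0^p, a palindrome of length 2p+1 ≥ p.
The pumping lemma gives a decomposition w = xyz where |xy| ≤ p and |y| ≥ 1.
Because |xy| ≤ p and w begins with p copies of 0, we have y = 0^k with 1 ≤ k ≤ p.
Pump with i = 2: xy^2z = 0^{p+k} 1 0^p. Its reverse is 0^p 1 0^{p+k}, which differs from xy^2z since k ≥ 1. So xy^2z is not a palindrome and xy^2z ∉ L.
Contradiction. Therefore L is not regular.

0^{p+k} 1 0^p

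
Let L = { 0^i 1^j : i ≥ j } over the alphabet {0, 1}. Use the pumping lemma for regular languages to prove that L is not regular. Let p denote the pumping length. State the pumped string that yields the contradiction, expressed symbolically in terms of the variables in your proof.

0^{p-k} 1^p

Assume L is regular; let p be its pumping constant.
Choose w = 0^p 1^p ∈ L, with |w| = 2p ≥ p.
By the pumping lemma, w = xyz with |xy| ≤ p and y is nonempty.
Since the first p symbols of w are all 0's and |xy| ≤ p, y lies entirely in the leading 0-block: y = 0^k for some k with 1 ≤ k ≤ p.
Consider xy^0z = xz = 0^{p-k} 1^p. Since k ≥ 1, the 0-count p-k is less than p, so i ≥ j fails; thus xz ∉ L.
This contradicts the pumping lemma, so L is not regular.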